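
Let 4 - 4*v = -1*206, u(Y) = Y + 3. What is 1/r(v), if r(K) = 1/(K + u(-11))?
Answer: 89/2 ≈ 44.500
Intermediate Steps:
u(Y) = 3 + Y
v = 105/2 (v = 1 - (-1)*206/4 = 1 - ¼*(-206) = 1 + 103/2 = 105/2 ≈ 52.500)
r(K) = 1/(-8 + K) (r(K) = 1/(K + (3 - 11)) = 1/(K - 8) = 1/(-8 + K))
1/r(v) = 1/(1/(-8 + 105/2)) = 1/(1/(89/2)) = 1/(2/89) = 89/2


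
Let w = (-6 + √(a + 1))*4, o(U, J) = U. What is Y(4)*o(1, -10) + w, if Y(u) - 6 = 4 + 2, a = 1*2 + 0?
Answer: -12 + 4*√3 ≈ -5.0718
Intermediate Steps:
a = 2 (a = 2 + 0 = 2)
Y(u) = 12 (Y(u) = 6 + (4 + 2) = 6 + 6 = 12)
w = -24 + 4*√3 (w = (-6 + √(2 + 1))*4 = (-6 + √3)*4 = -24 + 4*√3 ≈ -17.072)
Y(4)*o(1, -10) + w = 12*1 + (-24 + 4*√3) = 12 + (-24 + 4*√3) = -12 + 4*√3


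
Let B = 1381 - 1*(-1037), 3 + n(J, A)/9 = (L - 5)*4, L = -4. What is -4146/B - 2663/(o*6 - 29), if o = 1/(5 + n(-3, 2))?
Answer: 182192877/2023060 ≈ 90.058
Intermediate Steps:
n(J, A) = -351 (n(J, A) = -27 + 9*((-4 - 5)*4) = -27 + 9*(-9*4) = -27 + 9*(-36) = -27 - 324 = -351)
o = -1/346 (o = 1/(5 - 351) = 1/(-346) = -1/346 ≈ -0.0028902)
B = 2418 (B = 1381 + 1037 = 2418)
-4146/B - 2663/(o*6 - 29) = -4146/2418 - 2663/(-1/346*6 - 29) = -4146*1/2418 - 2663/(-3/173 - 29) = -691/403 - 2663/(-5020/173) = -691/403 - 2663*(-173/5020) = -691/403 + 460699/5020 = 182192877/2023060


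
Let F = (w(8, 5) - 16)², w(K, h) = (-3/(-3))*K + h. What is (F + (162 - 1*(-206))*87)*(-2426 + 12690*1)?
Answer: 328704600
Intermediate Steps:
w(K, h) = K + h (w(K, h) = (-3*(-⅓))*K + h = 1*K + h = K + h)
F = 9 (F = ((8 + 5) - 16)² = (13 - 16)² = (-3)² = 9)
(F + (162 - 1*(-206))*87)*(-2426 + 12690*1) = (9 + (162 - 1*(-206))*87)*(-2426 + 12690*1) = (9 + (162 + 206)*87)*(-2426 + 12690) = (9 + 368*87)*10264 = (9 + 32016)*10264 = 32025*10264 = 328704600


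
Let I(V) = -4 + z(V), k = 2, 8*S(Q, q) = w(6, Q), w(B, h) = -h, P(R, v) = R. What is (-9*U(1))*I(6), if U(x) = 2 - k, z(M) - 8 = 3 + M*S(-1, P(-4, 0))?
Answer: 0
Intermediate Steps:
S(Q, q) = -Q/8 (S(Q, q) = (-Q)/8 = -Q/8)
z(M) = 11 + M/8 (z(M) = 8 + (3 + M*(-1/8*(-1))) = 8 + (3 + M*(1/8)) = 8 + (3 + M/8) = 11 + M/8)
I(V) = 7 + V/8 (I(V) = -4 + (11 + V/8) = 7 + V/8)
U(x) = 0 (U(x) = 2 - 1*2 = 2 - 2 = 0)
(-9*U(1))*I(6) = (-9*0)*(7 + (1/8)*6) = 0*(7 + 3/4) = 0*(31/4) = 0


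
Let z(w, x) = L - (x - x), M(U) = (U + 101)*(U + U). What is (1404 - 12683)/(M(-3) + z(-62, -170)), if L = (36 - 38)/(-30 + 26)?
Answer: 22558/1175 ≈ 19.198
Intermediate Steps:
L = ½ (L = -2/(-4) = -2*(-¼) = ½ ≈ 0.50000)
M(U) = 2*U*(101 + U) (M(U) = (101 + U)*(2*U) = 2*U*(101 + U))
z(w, x) = ½ (z(w, x) = ½ - (x - x) = ½ - 1*0 = ½ + 0 = ½)
(1404 - 12683)/(M(-3) + z(-62, -170)) = (1404 - 12683)/(2*(-3)*(101 - 3) + ½) = -11279/(2*(-3)*98 + ½) = -11279/(-588 + ½) = -11279/(-1175/2) = -11279*(-2/1175) = 22558/1175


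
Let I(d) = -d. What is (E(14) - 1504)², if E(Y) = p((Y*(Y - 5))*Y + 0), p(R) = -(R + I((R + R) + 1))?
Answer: 68121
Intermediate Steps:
p(R) = 1 + R (p(R) = -(R - ((R + R) + 1)) = -(R - (2*R + 1)) = -(R - (1 + 2*R)) = -(R + (-1 - 2*R)) = -(-1 - R) = 1 + R)
E(Y) = 1 + Y²*(-5 + Y) (E(Y) = 1 + ((Y*(Y - 5))*Y + 0) = 1 + ((Y*(-5 + Y))*Y + 0) = 1 + (Y²*(-5 + Y) + 0) = 1 + Y²*(-5 + Y))
(E(14) - 1504)² = ((1 + 14²*(-5 + 14)) - 1504)² = ((1 + 196*9) - 1504)² = ((1 + 1764) - 1504)² = (1765 - 1504)² = 261² = 68121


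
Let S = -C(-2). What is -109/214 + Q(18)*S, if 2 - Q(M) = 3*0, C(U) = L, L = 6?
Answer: -2677/214 ≈ -12.509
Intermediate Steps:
C(U) = 6
Q(M) = 2 (Q(M) = 2 - 3*0 = 2 - 1*0 = 2 + 0 = 2)
S = -6 (S = -1*6 = -6)
-109/214 + Q(18)*S = -109/214 + 2*(-6) = -109*1/214 - 12 = -109/214 - 12 = -2677/214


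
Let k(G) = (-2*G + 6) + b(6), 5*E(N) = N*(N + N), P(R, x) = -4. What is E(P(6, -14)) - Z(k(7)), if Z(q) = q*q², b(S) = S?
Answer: 72/5 ≈ 14.400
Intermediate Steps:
E(N) = 2*N²/5 (E(N) = (N*(N + N))/5 = (N*(2*N))/5 = (2*N²)/5 = 2*N²/5)
k(G) = 12 - 2*G (k(G) = (-2*G + 6) + 6 = (6 - 2*G) + 6 = 12 - 2*G)
Z(q) = q³
E(P(6, -14)) - Z(k(7)) = (⅖)*(-4)² - (12 - 2*7)³ = (⅖)*16 - (12 - 14)³ = 32/5 - 1*(-2)³ = 32/5 - 1*(-8) = 32/5 + 8 = 72/5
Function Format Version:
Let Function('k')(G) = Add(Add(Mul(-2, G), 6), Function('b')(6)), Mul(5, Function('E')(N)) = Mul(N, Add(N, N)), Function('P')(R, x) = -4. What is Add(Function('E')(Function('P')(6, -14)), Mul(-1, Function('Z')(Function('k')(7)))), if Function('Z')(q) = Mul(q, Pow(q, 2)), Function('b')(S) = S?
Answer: Rational(72, 5) ≈ 14.400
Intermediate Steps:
Function('E')(N) = Mul(Rational(2, 5), Pow(N, 2)) (Function('E')(N) = Mul(Rational(1, 5), Mul(N, Add(N, N))) = Mul(Rational(1, 5), Mul(N, Mul(2, N))) = Mul(Rational(1, 5), Mul(2, Pow(N, 2))) = Mul(Rational(2, 5), Pow(N, 2)))
Function('k')(G) = Add(12, Mul(-2, G)) (Function('k')(G) = Add(Add(Mul(-2, G), 6), 6) = Add(Add(6, Mul(-2, G)), 6) = Add(12, Mul(-2, G)))
Function('Z')(q) = Pow(q, 3)
Add(Function('E')(Function('P')(6, -14)), Mul(-1, Function('Z')(Function('k')(7)))) = Add(Mul(Rational(2, 5), Pow(-4, 2)), Mul(-1, Pow(Add(12, Mul(-2, 7)), 3))) = Add(Mul(Rational(2, 5), 16), Mul(-1, Pow(Add(12, -14), 3))) = Add(Rational(32, 5), Mul(-1, Pow(-2, 3))) = Add(Rational(32, 5), Mul(-1, -8)) = Add(Rational(32, 5), 8) = Rational(72, 5)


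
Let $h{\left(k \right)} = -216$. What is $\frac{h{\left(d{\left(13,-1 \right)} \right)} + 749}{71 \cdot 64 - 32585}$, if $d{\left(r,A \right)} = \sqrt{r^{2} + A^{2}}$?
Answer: $- \frac{41}{2157} \approx -0.019008$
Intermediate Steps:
$d{\left(r,A \right)} = \sqrt{A^{2} + r^{2}}$
$\frac{h{\left(d{\left(13,-1 \right)} \right)} + 749}{71 \cdot 64 - 32585} = \frac{-216 + 749}{71 \cdot 64 - 32585} = \frac{533}{4544 - 32585} = \frac{533}{-28041} = 533 \left(- \frac{1}{28041}\right) = - \frac{41}{2157}$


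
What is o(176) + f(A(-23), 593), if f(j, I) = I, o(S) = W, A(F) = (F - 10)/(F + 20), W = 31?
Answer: 624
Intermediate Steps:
A(F) = (-10 + F)/(20 + F)
o(S) = 31
o(176) + f(A(-23), 593) = 31 + 593 = 624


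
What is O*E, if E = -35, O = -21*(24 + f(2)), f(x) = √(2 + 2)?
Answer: 19110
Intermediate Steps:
f(x) = 2 (f(x) = √4 = 2)
O = -546 (O = -21*(24 + 2) = -21*26 = -546)
O*E = -546*(-35) = 19110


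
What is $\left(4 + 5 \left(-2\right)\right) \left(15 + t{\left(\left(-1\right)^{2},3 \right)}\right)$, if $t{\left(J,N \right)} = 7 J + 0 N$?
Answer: $-132$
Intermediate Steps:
$t{\left(J,N \right)} = 7 J$ ($t{\left(J,N \right)} = 7 J + 0 = 7 J$)
$\left(4 + 5 \left(-2\right)\right) \left(15 + t{\left(\left(-1\right)^{2},3 \right)}\right) = \left(4 + 5 \left(-2\right)\right) \left(15 + 7 \left(-1\right)^{2}\right) = \left(4 - 10\right) \left(15 + 7 \cdot 1\right) = - 6 \left(15 + 7\right) = \left(-6\right) 22 = -132$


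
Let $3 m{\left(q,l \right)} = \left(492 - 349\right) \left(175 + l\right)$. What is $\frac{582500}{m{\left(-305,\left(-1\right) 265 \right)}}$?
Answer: $- \frac{58250}{429} \approx -135.78$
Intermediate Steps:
$m{\left(q,l \right)} = \frac{25025}{3} + \frac{143 l}{3}$ ($m{\left(q,l \right)} = \frac{\left(492 - 349\right) \left(175 + l\right)}{3} = \frac{143 \left(175 + l\right)}{3} = \frac{25025 + 143 l}{3} = \frac{25025}{3} + \frac{143 l}{3}$)
$\frac{582500}{m{\left(-305,\left(-1\right) 265 \right)}} = \frac{582500}{\frac{25025}{3} + \frac{143 \left(\left(-1\right) 265\right)}{3}} = \frac{582500}{\frac{25025}{3} + \frac{143}{3} \left(-265\right)} = \frac{582500}{\frac{25025}{3} - \frac{37895}{3}} = \frac{582500}{-4290} = 582500 \left(- \frac{1}{4290}\right) = - \frac{58250}{429}$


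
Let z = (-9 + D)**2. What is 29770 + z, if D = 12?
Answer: 29779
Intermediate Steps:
z = 9 (z = (-9 + 12)**2 = 3**2 = 9)
29770 + z = 29770 + 9 = 29779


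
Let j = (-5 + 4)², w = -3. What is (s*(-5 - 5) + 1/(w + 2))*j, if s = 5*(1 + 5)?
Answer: -301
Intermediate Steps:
s = 30 (s = 5*6 = 30)
j = 1 (j = (-1)² = 1)
(s*(-5 - 5) + 1/(w + 2))*j = (30*(-5 - 5) + 1/(-3 + 2))*1 = (30*(-10) + 1/(-1))*1 = (-300 - 1)*1 = -301*1 = -301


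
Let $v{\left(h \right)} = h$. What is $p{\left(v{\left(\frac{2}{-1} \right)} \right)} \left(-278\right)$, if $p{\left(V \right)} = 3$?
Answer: $-834$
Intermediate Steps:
$p{\left(v{\left(\frac{2}{-1} \right)} \right)} \left(-278\right) = 3 \left(-278\right) = -834$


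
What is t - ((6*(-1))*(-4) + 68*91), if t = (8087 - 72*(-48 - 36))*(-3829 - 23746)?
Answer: -389778837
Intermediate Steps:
t = -389772625 (t = (8087 - 72*(-84))*(-27575) = (8087 + 6048)*(-27575) = 14135*(-27575) = -389772625)
t - ((6*(-1))*(-4) + 68*91) = -389772625 - ((6*(-1))*(-4) + 68*91) = -389772625 - (-6*(-4) + 6188) = -389772625 - (24 + 6188) = -389772625 - 1*6212 = -389772625 - 6212 = -389778837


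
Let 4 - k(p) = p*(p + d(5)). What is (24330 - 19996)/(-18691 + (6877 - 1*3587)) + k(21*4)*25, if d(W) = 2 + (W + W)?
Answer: -3103305834/15401 ≈ -2.0150e+5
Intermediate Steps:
d(W) = 2 + 2*W
k(p) = 4 - p*(12 + p) (k(p) = 4 - p*(p + (2 + 2*5)) = 4 - p*(p + (2 + 10)) = 4 - p*(p + 12) = 4 - p*(12 + p))
(24330 - 19996)/(-18691 + (6877 - 1*3587)) + k(21*4)*25 = (24330 - 19996)/(-18691 + (6877 - 1*3587)) + (4 - (21*4)² - 252*4)*25 = 4334/(-18691 + (6877 - 3587)) + (4 - 1*84² - 12*84)*25 = 4334/(-18691 + 3290) + (4 - 1*7056 - 1008)*25 = 4334/(-15401) + (4 - 7056 - 1008)*25 = 4334*(-1/15401) - 8060*25 = -4334/15401 - 201500 = -3103305834/15401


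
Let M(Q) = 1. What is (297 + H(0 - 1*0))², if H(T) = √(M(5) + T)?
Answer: 88804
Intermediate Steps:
H(T) = √(1 + T)
(297 + H(0 - 1*0))² = (297 + √(1 + (0 - 1*0)))² = (297 + √(1 + (0 + 0)))² = (297 + √(1 + 0))² = (297 + √1)² = (297 + 1)² = 298² = 88804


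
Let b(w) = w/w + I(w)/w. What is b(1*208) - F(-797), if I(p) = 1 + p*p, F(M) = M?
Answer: 209249/208 ≈ 1006.0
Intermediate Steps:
I(p) = 1 + p**2
b(w) = 1 + (1 + w**2)/w (b(w) = w/w + (1 + w**2)/w = 1 + (1 + w**2)/w)
b(1*208) - F(-797) = (1 + 1*208 + 1/(1*208)) - 1*(-797) = (1 + 208 + 1/208) + 797 = 43473/208 + 797 = 209249/208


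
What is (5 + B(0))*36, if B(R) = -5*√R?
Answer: 180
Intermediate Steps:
(5 + B(0))*36 = (5 - 5*√0)*36 = (5 - 5*0)*36 = (5 + 0)*36 = 5*36 = 180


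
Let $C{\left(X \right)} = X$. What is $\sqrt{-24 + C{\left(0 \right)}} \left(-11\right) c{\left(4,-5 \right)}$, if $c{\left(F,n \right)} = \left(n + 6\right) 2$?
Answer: $- 44 i \sqrt{6} \approx - 107.78 i$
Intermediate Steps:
$c{\left(F,n \right)} = 12 + 2 n$ ($c{\left(F,n \right)} = \left(6 + n\right) 2 = 12 + 2 n$)
$\sqrt{-24 + C{\left(0 \right)}} \left(-11\right) c{\left(4,-5 \right)} = \sqrt{-24 + 0} \left(-11\right) \left(12 + 2 \left(-5\right)\right) = \sqrt{-24} \left(-11\right) \left(12 - 10\right) = 2 i \sqrt{6} \left(-11\right) 2 = - 22 i \sqrt{6} \cdot 2 = - 44 i \sqrt{6}$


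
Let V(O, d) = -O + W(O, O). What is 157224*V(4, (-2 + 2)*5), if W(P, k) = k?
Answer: 0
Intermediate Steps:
V(O, d) = 0 (V(O, d) = -O + O = 0)
157224*V(4, (-2 + 2)*5) = 157224*0 = 0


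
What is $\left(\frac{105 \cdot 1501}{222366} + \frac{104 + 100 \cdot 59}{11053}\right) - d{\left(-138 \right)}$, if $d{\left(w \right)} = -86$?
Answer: $\frac{71482957919}{819270466} \approx 87.252$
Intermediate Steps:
$\left(\frac{105 \cdot 1501}{222366} + \frac{104 + 100 \cdot 59}{11053}\right) - d{\left(-138 \right)} = \left(\frac{105 \cdot 1501}{222366} + \frac{104 + 100 \cdot 59}{11053}\right) - -86 = \left(157605 \cdot \frac{1}{222366} + \left(104 + 5900\right) \frac{1}{11053}\right) + 86 = \left(\frac{52535}{74122} + 6004 \cdot \frac{1}{11053}\right) + 86 = \left(\frac{52535}{74122} + \frac{6004}{11053}\right) + 86 = \frac{1025697843}{819270466} + 86 = \frac{71482957919}{819270466}$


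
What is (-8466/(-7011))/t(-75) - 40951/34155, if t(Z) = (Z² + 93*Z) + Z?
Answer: -3032720653/2527640775 ≈ -1.1998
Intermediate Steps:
t(Z) = Z² + 94*Z
(-8466/(-7011))/t(-75) - 40951/34155 = (-8466/(-7011))/((-75*(94 - 75))) - 40951/34155 = (-8466*(-1/7011))/((-75*19)) - 40951*1/34155 = (2822/2337)/(-1425) - 40951/34155 = (2822/2337)*(-1/1425) - 40951/34155 = -2822/3330225 - 40951/34155 = -3032720653/2527640775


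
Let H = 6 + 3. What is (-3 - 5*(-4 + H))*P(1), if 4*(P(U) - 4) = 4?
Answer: -140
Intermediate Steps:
H = 9
P(U) = 5 (P(U) = 4 + (1/4)*4 = 4 + 1 = 5)
(-3 - 5*(-4 + H))*P(1) = (-3 - 5*(-4 + 9))*5 = (-3 - 5*5)*5 = (-3 - 25)*5 = -28*5 = -140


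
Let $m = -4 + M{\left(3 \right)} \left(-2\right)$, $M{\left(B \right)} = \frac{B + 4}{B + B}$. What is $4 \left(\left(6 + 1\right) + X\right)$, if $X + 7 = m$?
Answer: $- \frac{76}{3} \approx -25.333$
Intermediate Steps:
$M{\left(B \right)} = \frac{4 + B}{2 B}$
$m = - \frac{19}{3}$ ($m = -4 + \frac{4 + 3}{2 \cdot 3} \left(-2\right) = -4 + \frac{1}{2} \cdot \frac{1}{3} \cdot 7 \left(-2\right) = -4 + \frac{7}{6} \left(-2\right) = -4 - \frac{7}{3} = - \frac{19}{3} \approx -6.3333$)
$X = - \frac{40}{3}$ ($X = -7 - \frac{19}{3} = - \frac{40}{3} \approx -13.333$)
$4 \left(\left(6 + 1\right) + X\right) = 4 \left(\left(6 + 1\right) - \frac{40}{3}\right) = 4 \left(7 - \frac{40}{3}\right) = 4 \left(- \frac{19}{3}\right) = - \frac{76}{3}$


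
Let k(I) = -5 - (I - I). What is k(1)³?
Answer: -125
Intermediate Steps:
k(I) = -5 (k(I) = -5 - 1*0 = -5 + 0 = -5)
k(1)³ = (-5)³ = -125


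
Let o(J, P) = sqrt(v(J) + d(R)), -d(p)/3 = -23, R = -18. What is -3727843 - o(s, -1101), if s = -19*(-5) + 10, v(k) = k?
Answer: -3727843 - sqrt(174) ≈ -3.7279e+6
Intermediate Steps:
d(p) = 69 (d(p) = -3*(-23) = 69)
s = 105 (s = 95 + 10 = 105)
o(J, P) = sqrt(69 + J) (o(J, P) = sqrt(J + 69) = sqrt(69 + J))
-3727843 - o(s, -1101) = -3727843 - sqrt(69 + 105) = -3727843 - sqrt(174)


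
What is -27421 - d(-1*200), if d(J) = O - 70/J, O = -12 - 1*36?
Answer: -547467/20 ≈ -27373.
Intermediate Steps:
O = -48 (O = -12 - 36 = -48)
d(J) = -48 - 70/J
-27421 - d(-1*200) = -27421 - (-48 - 70/((-1*200))) = -27421 - (-48 - 70/(-200)) = -27421 - (-48 - 70*(-1/200)) = -27421 - (-48 + 7/20) = -27421 - 1*(-953/20) = -27421 + 953/20 = -547467/20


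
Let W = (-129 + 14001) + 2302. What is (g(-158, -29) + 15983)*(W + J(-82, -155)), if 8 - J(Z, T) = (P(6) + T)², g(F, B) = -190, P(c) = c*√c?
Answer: -127275787 + 29374980*√6 ≈ -5.5322e+7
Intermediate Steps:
P(c) = c^(3/2)
W = 16174 (W = 13872 + 2302 = 16174)
J(Z, T) = 8 - (T + 6*√6)² (J(Z, T) = 8 - (6^(3/2) + T)² = 8 - (6*√6 + T)² = 8 - (T + 6*√6)²)
(g(-158, -29) + 15983)*(W + J(-82, -155)) = (-190 + 15983)*(16174 + (8 - (-155 + 6*√6)²)) = 15793*(16182 - (-155 + 6*√6)²) = 255562326 - 15793*(-155 + 6*√6)²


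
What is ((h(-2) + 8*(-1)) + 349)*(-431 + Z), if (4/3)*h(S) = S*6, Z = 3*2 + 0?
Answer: -141100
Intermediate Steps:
Z = 6 (Z = 6 + 0 = 6)
h(S) = 9*S/2 (h(S) = 3*(S*6)/4 = 3*(6*S)/4 = 9*S/2)
((h(-2) + 8*(-1)) + 349)*(-431 + Z) = (((9/2)*(-2) + 8*(-1)) + 349)*(-431 + 6) = ((-9 - 8) + 349)*(-425) = (-17 + 349)*(-425) = 332*(-425) = -141100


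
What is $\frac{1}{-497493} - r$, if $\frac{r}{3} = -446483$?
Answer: $\frac{666366501356}{497493} \approx 1.3394 \cdot 10^{6}$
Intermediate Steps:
$r = -1339449$ ($r = 3 \left(-446483\right) = -1339449$)
$\frac{1}{-497493} - r = \frac{1}{-497493} - -1339449 = - \frac{1}{497493} + 1339449 = \frac{666366501356}{497493}$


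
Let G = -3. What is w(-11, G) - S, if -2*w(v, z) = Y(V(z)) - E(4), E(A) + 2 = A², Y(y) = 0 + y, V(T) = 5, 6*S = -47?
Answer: 37/3 ≈ 12.333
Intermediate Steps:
S = -47/6 (S = (⅙)*(-47) = -47/6 ≈ -7.8333)
Y(y) = y
E(A) = -2 + A²
w(v, z) = 9/2 (w(v, z) = -(5 - (-2 + 4²))/2 = -(5 - (-2 + 16))/2 = -(5 - 1*14)/2 = -(5 - 14)/2 = -½*(-9) = 9/2)
w(-11, G) - S = 9/2 - 1*(-47/6) = 9/2 + 47/6 = 37/3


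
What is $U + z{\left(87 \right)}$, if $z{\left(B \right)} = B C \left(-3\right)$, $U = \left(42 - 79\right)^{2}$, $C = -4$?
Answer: $2413$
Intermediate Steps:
$U = 1369$ ($U = \left(-37\right)^{2} = 1369$)
$z{\left(B \right)} = 12 B$ ($z{\left(B \right)} = B \left(-4\right) \left(-3\right) = - 4 B \left(-3\right) = 12 B$)
$U + z{\left(87 \right)} = 1369 + 12 \cdot 87 = 1369 + 1044 = 2413$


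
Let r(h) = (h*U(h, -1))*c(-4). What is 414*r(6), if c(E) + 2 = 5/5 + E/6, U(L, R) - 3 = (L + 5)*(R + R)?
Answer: 78660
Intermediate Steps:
U(L, R) = 3 + 2*R*(5 + L) (U(L, R) = 3 + (L + 5)*(R + R) = 3 + (5 + L)*(2*R) = 3 + 2*R*(5 + L))
c(E) = -1 + E/6 (c(E) = -2 + (5/5 + E/6) = -2 + (5*(⅕) + E*(⅙)) = -2 + (1 + E/6) = -1 + E/6)
r(h) = -5*h*(-7 - 2*h)/3 (r(h) = (h*(3 + 10*(-1) + 2*h*(-1)))*(-1 + (⅙)*(-4)) = (h*(3 - 10 - 2*h))*(-1 - ⅔) = (h*(-7 - 2*h))*(-5/3) = -5*h*(-7 - 2*h)/3)
414*r(6) = 414*((5/3)*6*(7 + 2*6)) = 414*((5/3)*6*(7 + 12)) = 414*((5/3)*6*19) = 414*190 = 78660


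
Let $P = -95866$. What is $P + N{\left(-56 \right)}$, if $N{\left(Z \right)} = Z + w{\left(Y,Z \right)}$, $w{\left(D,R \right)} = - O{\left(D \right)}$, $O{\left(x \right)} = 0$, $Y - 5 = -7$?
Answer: $-95922$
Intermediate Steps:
$Y = -2$ ($Y = 5 - 7 = -2$)
$w{\left(D,R \right)} = 0$ ($w{\left(D,R \right)} = \left(-1\right) 0 = 0$)
$N{\left(Z \right)} = Z$ ($N{\left(Z \right)} = Z + 0 = Z$)
$P + N{\left(-56 \right)} = -95866 - 56 = -95922$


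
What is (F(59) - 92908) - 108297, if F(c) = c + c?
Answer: -201087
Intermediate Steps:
F(c) = 2*c
(F(59) - 92908) - 108297 = (2*59 - 92908) - 108297 = (118 - 92908) - 108297 = -92790 - 108297 = -201087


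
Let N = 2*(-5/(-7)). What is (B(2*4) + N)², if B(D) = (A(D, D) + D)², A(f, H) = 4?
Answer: 1036324/49 ≈ 21149.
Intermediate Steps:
N = 10/7 (N = 2*(-5*(-⅐)) = 2*(5/7) = 10/7 ≈ 1.4286)
B(D) = (4 + D)²
(B(2*4) + N)² = ((4 + 2*4)² + 10/7)² = ((4 + 8)² + 10/7)² = (12² + 10/7)² = (144 + 10/7)² = (1018/7)² = 1036324/49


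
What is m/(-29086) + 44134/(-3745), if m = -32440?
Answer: -581096862/54463535 ≈ -10.669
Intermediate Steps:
m/(-29086) + 44134/(-3745) = -32440/(-29086) + 44134/(-3745) = -32440*(-1/29086) + 44134*(-1/3745) = 16220/14543 - 44134/3745 = -581096862/54463535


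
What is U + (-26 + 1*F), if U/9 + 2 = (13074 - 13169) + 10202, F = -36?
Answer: 90883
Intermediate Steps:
U = 90945 (U = -18 + 9*((13074 - 13169) + 10202) = -18 + 9*(-95 + 10202) = -18 + 9*10107 = -18 + 90963 = 90945)
U + (-26 + 1*F) = 90945 + (-26 + 1*(-36)) = 90945 + (-26 - 36) = 90945 - 62 = 90883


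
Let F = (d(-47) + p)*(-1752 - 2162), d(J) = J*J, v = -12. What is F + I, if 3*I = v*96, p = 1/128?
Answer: -553372197/64 ≈ -8.6464e+6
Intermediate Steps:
d(J) = J²
p = 1/128 ≈ 0.0078125
F = -553347621/64 (F = ((-47)² + 1/128)*(-1752 - 2162) = (2209 + 1/128)*(-3914) = (282753/128)*(-3914) = -553347621/64 ≈ -8.6460e+6)
I = -384 (I = (-12*96)/3 = (⅓)*(-1152) = -384)
F + I = -553347621/64 - 384 = -553372197/64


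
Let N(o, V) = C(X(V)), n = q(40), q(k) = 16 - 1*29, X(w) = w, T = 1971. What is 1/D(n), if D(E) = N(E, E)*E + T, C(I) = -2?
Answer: 1/1997 ≈ 0.00050075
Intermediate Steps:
q(k) = -13 (q(k) = 16 - 29 = -13)
n = -13
N(o, V) = -2
D(E) = 1971 - 2*E (D(E) = -2*E + 1971 = 1971 - 2*E)
1/D(n) = 1/(1971 - 2*(-13)) = 1/(1971 + 26) = 1/1997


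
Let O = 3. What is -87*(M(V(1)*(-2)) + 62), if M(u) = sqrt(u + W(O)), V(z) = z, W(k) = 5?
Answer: -5394 - 87*sqrt(3) ≈ -5544.7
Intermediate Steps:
M(u) = sqrt(5 + u) (M(u) = sqrt(u + 5) = sqrt(5 + u))
-87*(M(V(1)*(-2)) + 62) = -87*(sqrt(5 + 1*(-2)) + 62) = -87*(sqrt(5 - 2) + 62) = -87*(sqrt(3) + 62) = -87*(62 + sqrt(3)) = -5394 - 87*sqrt(3)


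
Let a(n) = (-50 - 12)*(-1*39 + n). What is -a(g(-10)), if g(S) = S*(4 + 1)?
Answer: -5518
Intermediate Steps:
g(S) = 5*S (g(S) = S*5 = 5*S)
a(n) = 2418 - 62*n (a(n) = -62*(-39 + n) = 2418 - 62*n)
-a(g(-10)) = -(2418 - 310*(-10)) = -(2418 - 62*(-50)) = -(2418 + 3100) = -1*5518 = -5518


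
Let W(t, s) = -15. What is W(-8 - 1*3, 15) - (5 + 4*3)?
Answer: -32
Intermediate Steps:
W(-8 - 1*3, 15) - (5 + 4*3) = -15 - (5 + 4*3) = -15 - (5 + 12) = -15 - 1*17 = -15 - 17 = -32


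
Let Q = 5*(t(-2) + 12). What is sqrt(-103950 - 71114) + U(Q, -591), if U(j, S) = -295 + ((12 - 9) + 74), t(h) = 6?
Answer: -218 + 2*I*sqrt(43766) ≈ -218.0 + 418.41*I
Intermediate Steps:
Q = 90 (Q = 5*(6 + 12) = 5*18 = 90)
U(j, S) = -218 (U(j, S) = -295 + (3 + 74) = -295 + 77 = -218)
sqrt(-103950 - 71114) + U(Q, -591) = sqrt(-103950 - 71114) - 218 = sqrt(-175064) - 218 = 2*I*sqrt(43766) - 218 = -218 + 2*I*sqrt(43766)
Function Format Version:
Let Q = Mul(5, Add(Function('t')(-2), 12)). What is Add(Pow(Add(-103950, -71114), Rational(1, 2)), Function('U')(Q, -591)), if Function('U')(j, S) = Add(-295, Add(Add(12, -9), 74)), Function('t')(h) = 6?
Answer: Add(-218, Mul(2, I, Pow(43766, Rational(1, 2)))) ≈ Add(-218.00, Mul(418.41, I))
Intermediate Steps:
Q = 90 (Q = Mul(5, Add(6, 12)) = Mul(5, 18) = 90)
Function('U')(j, S) = -218 (Function('U')(j, S) = Add(-295, Add(3, 74)) = Add(-295, 77) = -218)
Add(Pow(Add(-103950, -71114), Rational(1, 2)), Function('U')(Q, -591)) = Add(Pow(Add(-103950, -71114), Rational(1, 2)), -218) = Add(Pow(-175064, Rational(1, 2)), -218) = Add(Mul(2, I, Pow(43766, Rational(1, 2))), -218) = Add(-218, Mul(2, I, Pow(43766, Rational(1, 2))))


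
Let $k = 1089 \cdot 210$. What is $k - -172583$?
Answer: $401273$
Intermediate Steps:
$k = 228690$
$k - -172583 = 228690 - -172583 = 228690 + 172583 = 401273$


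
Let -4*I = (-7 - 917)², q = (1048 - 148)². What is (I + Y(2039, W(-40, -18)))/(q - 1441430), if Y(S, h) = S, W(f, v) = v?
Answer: 42281/126286 ≈ 0.33480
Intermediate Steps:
q = 810000 (q = 900² = 810000)
I = -213444 (I = -(-7 - 917)²/4 = -¼*(-924)² = -¼*853776 = -213444)
(I + Y(2039, W(-40, -18)))/(q - 1441430) = (-213444 + 2039)/(810000 - 1441430) = -211405/(-631430) = -211405*(-1/631430) = 42281/126286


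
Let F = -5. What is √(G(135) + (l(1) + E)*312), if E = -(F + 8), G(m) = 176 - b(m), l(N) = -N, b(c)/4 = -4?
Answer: 4*I*√66 ≈ 32.496*I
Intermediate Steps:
b(c) = -16 (b(c) = 4*(-4) = -16)
G(m) = 192 (G(m) = 176 - 1*(-16) = 176 + 16 = 192)
E = -3 (E = -(-5 + 8) = -1*3 = -3)
√(G(135) + (l(1) + E)*312) = √(192 + (-1*1 - 3)*312) = √(192 + (-1 - 3)*312) = √(192 - 4*312) = √(192 - 1248) = √(-1056) = 4*I*√66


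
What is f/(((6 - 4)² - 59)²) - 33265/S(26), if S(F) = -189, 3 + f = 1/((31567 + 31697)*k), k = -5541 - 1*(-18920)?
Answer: 28390268920260479/161304405847200 ≈ 176.00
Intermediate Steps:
k = 13379 (k = -5541 + 18920 = 13379)
f = -2539227167/846409056 (f = -3 + 1/((31567 + 31697)*13379) = -3 + (1/13379)/63264 = -3 + (1/63264)*(1/13379) = -3 + 1/846409056 = -2539227167/846409056 ≈ -3.0000)
f/(((6 - 4)² - 59)²) - 33265/S(26) = -2539227167/(846409056*((6 - 4)² - 59)²) - 33265/(-189) = -2539227167/(846409056*(2² - 59)²) - 33265*(-1/189) = -2539227167/(846409056*(4 - 59)²) + 33265/189 = -2539227167/(846409056*((-55)²)) + 33265/189 = -2539227167/846409056/3025 + 33265/189 = -2539227167/846409056*1/3025 + 33265/189 = -2539227167/2560387394400 + 33265/189 = 28390268920260479/161304405847200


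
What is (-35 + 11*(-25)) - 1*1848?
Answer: -2158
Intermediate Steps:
(-35 + 11*(-25)) - 1*1848 = (-35 - 275) - 1848 = -310 - 1848 = -2158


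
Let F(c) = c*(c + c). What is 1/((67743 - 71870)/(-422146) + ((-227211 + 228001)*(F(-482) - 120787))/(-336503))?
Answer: -142053395438/114674652359859 ≈ -0.0012388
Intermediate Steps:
F(c) = 2*c² (F(c) = c*(2*c) = 2*c²)
1/((67743 - 71870)/(-422146) + ((-227211 + 228001)*(F(-482) - 120787))/(-336503)) = 1/((67743 - 71870)/(-422146) + ((-227211 + 228001)*(2*(-482)² - 120787))/(-336503)) = 1/(-4127*(-1/422146) + (790*(2*232324 - 120787))*(-1/336503)) = 1/(4127/422146 + (790*(464648 - 120787))*(-1/336503)) = 1/(4127/422146 + (790*343861)*(-1/336503)) = 1/(4127/422146 + 271650190*(-1/336503)) = 1/(4127/422146 - 271650190/336503) = 1/(-114674652359859/142053395438) = -142053395438/114674652359859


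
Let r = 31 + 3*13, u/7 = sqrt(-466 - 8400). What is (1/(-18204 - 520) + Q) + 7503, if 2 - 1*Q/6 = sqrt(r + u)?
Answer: 140710859/18724 - 6*sqrt(70 + 7*I*sqrt(8866)) ≈ 7400.1 - 103.3*I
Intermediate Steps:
u = 7*I*sqrt(8866) (u = 7*sqrt(-466 - 8400) = 7*sqrt(-8866) = 7*(I*sqrt(8866)) = 7*I*sqrt(8866) ≈ 659.12*I)
r = 70 (r = 31 + 39 = 70)
Q = 12 - 6*sqrt(70 + 7*I*sqrt(8866)) ≈ -102.85 - 103.3*I
(1/(-18204 - 520) + Q) + 7503 = (1/(-18204 - 520) + (12 - 6*sqrt(70 + 7*I*sqrt(8866)))) + 7503 = (1/(-18724) + (12 - 6*sqrt(70 + 7*I*sqrt(8866)))) + 7503 = (-1/18724 + (12 - 6*sqrt(70 + 7*I*sqrt(8866)))) + 7503 = (224687/18724 - 6*sqrt(70 + 7*I*sqrt(8866))) + 7503 = 140710859/18724 - 6*sqrt(70 + 7*I*sqrt(8866))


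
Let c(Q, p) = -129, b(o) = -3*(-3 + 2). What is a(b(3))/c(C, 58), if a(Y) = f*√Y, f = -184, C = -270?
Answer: 184*√3/129 ≈ 2.4705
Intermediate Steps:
b(o) = 3 (b(o) = -3*(-1) = 3)
a(Y) = -184*√Y
a(b(3))/c(C, 58) = -184*√3/(-129) = -184*√3*(-1/129) = 184*√3/129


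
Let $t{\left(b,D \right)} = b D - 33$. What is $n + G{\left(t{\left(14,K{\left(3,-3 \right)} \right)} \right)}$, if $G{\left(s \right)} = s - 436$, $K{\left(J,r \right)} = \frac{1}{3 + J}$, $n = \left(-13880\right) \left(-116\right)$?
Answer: $\frac{4828840}{3} \approx 1.6096 \cdot 10^{6}$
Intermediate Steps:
$n = 1610080$
$t{\left(b,D \right)} = -33 + D b$ ($t{\left(b,D \right)} = D b - 33 = -33 + D b$)
$G{\left(s \right)} = -436 + s$ ($G{\left(s \right)} = s - 436 = -436 + s$)
$n + G{\left(t{\left(14,K{\left(3,-3 \right)} \right)} \right)} = 1610080 - \left(469 - \frac{1}{3 + 3} \cdot 14\right) = 1610080 - \left(469 - \frac{1}{6} \cdot 14\right) = 1610080 + \left(-436 + \left(-33 + \frac{1}{6} \cdot 14\right)\right) = 1610080 + \left(-436 + \left(-33 + \frac{7}{3}\right)\right) = 1610080 - \frac{1400}{3} = \frac{4828840}{3}$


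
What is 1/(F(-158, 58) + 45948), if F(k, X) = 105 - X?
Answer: 1/45995 ≈ 2.1741e-5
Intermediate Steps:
1/(F(-158, 58) + 45948) = 1/((105 - 1*58) + 45948) = 1/((105 - 58) + 45948) = 1/(47 + 45948) = 1/45995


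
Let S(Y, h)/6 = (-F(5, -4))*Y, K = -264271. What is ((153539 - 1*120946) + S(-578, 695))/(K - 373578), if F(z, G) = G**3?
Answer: 189359/637849 ≈ 0.29687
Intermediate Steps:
S(Y, h) = 384*Y (S(Y, h) = 6*((-1*(-4)**3)*Y) = 6*((-1*(-64))*Y) = 6*(64*Y) = 384*Y)
((153539 - 1*120946) + S(-578, 695))/(K - 373578) = ((153539 - 1*120946) + 384*(-578))/(-264271 - 373578) = ((153539 - 120946) - 221952)/(-637849) = (32593 - 221952)*(-1/637849) = -189359*(-1/637849) = 189359/637849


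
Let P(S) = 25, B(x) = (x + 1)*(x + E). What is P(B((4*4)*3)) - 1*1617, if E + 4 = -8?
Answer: -1592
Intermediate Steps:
E = -12 (E = -4 - 8 = -12)
B(x) = (1 + x)*(-12 + x) (B(x) = (x + 1)*(x - 12) = (1 + x)*(-12 + x))
P(B((4*4)*3)) - 1*1617 = 25 - 1*1617 = 25 - 1617 = -1592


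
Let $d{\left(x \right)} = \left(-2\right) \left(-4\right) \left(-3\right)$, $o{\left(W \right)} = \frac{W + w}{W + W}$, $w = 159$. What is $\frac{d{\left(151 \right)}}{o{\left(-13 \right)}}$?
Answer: $\frac{312}{73} \approx 4.274$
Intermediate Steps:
$o{\left(W \right)} = \frac{159 + W}{2 W}$ ($o{\left(W \right)} = \frac{W + 159}{W + W} = \frac{159 + W}{2 W}$)
$d{\left(x \right)} = -24$ ($d{\left(x \right)} = 8 \left(-3\right) = -24$)
$\frac{d{\left(151 \right)}}{o{\left(-13 \right)}} = - \frac{24}{\frac{1}{2} \frac{1}{-13} \left(159 - 13\right)} = - \frac{24}{\frac{1}{2} \left(- \frac{1}{13}\right) 146} = - \frac{24}{- \frac{73}{13}} = \left(-24\right) \left(- \frac{13}{73}\right) = \frac{312}{73}$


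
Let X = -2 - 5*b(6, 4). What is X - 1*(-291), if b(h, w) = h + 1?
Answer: 254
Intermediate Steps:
b(h, w) = 1 + h
X = -37 (X = -2 - 5*(1 + 6) = -2 - 5*7 = -2 - 35 = -37)
X - 1*(-291) = -37 - 1*(-291) = -37 + 291 = 254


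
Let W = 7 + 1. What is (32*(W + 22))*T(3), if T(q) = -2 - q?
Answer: -4800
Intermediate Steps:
W = 8
(32*(W + 22))*T(3) = (32*(8 + 22))*(-2 - 1*3) = (32*30)*(-2 - 3) = 960*(-5) = -4800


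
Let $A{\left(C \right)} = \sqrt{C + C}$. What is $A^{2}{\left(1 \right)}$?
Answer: $2$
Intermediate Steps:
$A{\left(C \right)} = \sqrt{2} \sqrt{C}$ ($A{\left(C \right)} = \sqrt{2 C} = \sqrt{2} \sqrt{C}$)
$A^{2}{\left(1 \right)} = \left(\sqrt{2} \sqrt{1}\right)^{2} = \left(\sqrt{2} \cdot 1\right)^{2} = \left(\sqrt{2}\right)^{2} = 2$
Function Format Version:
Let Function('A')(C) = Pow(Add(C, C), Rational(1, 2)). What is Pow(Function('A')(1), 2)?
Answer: 2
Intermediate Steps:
Function('A')(C) = Mul(Pow(2, Rational(1, 2)), Pow(C, Rational(1, 2))) (Function('A')(C) = Pow(Mul(2, C), Rational(1, 2)) = Mul(Pow(2, Rational(1, 2)), Pow(C, Rational(1, 2))))
Pow(Function('A')(1), 2) = Pow(Mul(Pow(2, Rational(1, 2)), Pow(1, Rational(1, 2))), 2) = Pow(Mul(Pow(2, Rational(1, 2)), 1), 2) = Pow(Pow(2, Rational(1, 2)), 2) = 2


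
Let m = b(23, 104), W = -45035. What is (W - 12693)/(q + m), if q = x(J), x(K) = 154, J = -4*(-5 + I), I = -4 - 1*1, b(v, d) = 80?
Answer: -28864/117 ≈ -246.70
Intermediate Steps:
m = 80
I = -5 (I = -4 - 1 = -5)
J = 40 (J = -4*(-5 - 5) = -4*(-10) = 40)
q = 154
(W - 12693)/(q + m) = (-45035 - 12693)/(154 + 80) = -57728/234 = -57728*1/234 = -28864/117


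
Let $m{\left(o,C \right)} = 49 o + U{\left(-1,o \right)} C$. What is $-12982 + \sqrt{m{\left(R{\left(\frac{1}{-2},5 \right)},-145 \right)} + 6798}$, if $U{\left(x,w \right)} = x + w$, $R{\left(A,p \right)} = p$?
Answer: $-12982 + \sqrt{6463} \approx -12902.0$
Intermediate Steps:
$U{\left(x,w \right)} = w + x$
$m{\left(o,C \right)} = 49 o + C \left(-1 + o\right)$ ($m{\left(o,C \right)} = 49 o + \left(o - 1\right) C = 49 o + \left(-1 + o\right) C = 49 o + C \left(-1 + o\right)$)
$-12982 + \sqrt{m{\left(R{\left(\frac{1}{-2},5 \right)},-145 \right)} + 6798} = -12982 + \sqrt{\left(49 \cdot 5 - 145 \left(-1 + 5\right)\right) + 6798} = -12982 + \sqrt{\left(245 - 580\right) + 6798} = -12982 + \sqrt{-335 + 6798} = -12982 + \sqrt{6463}$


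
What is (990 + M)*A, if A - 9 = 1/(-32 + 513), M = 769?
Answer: 7616470/481 ≈ 15835.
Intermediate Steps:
A = 4330/481 (A = 9 + 1/(-32 + 513) = 9 + 1/481 = 4330/481 ≈ 9.0021)
(990 + M)*A = (990 + 769)*(4330/481) = 1759*(4330/481) = 7616470/481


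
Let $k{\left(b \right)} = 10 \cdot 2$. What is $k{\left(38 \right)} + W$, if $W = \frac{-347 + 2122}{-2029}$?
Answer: $\frac{38805}{2029} \approx 19.125$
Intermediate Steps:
$k{\left(b \right)} = 20$
$W = - \frac{1775}{2029}$ ($W = 1775 \left(- \frac{1}{2029}\right) = - \frac{1775}{2029} \approx -0.87481$)
$k{\left(38 \right)} + W = 20 - \frac{1775}{2029} = \frac{38805}{2029}$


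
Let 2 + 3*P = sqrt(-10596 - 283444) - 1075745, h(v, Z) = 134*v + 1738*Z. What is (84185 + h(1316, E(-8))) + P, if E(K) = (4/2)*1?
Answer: -283732/3 + 2*I*sqrt(73510)/3 ≈ -94577.0 + 180.75*I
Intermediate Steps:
E(K) = 2 (E(K) = (4*(1/2))*1 = 2*1 = 2)
P = -1075747/3 + 2*I*sqrt(73510)/3 (P = -2/3 + (sqrt(-10596 - 283444) - 1075745)/3 = -2/3 + (sqrt(-294040) - 1075745)/3 = -2/3 + (2*I*sqrt(73510) - 1075745)/3 = -2/3 + (-1075745 + 2*I*sqrt(73510))/3 = -2/3 + (-1075745/3 + 2*I*sqrt(73510)/3) = -1075747/3 + 2*I*sqrt(73510)/3 ≈ -3.5858e+5 + 180.75*I)
(84185 + h(1316, E(-8))) + P = (84185 + (134*1316 + 1738*2)) + (-1075747/3 + 2*I*sqrt(73510)/3) = (84185 + (176344 + 3476)) + (-1075747/3 + 2*I*sqrt(73510)/3) = (84185 + 179820) + (-1075747/3 + 2*I*sqrt(73510)/3) = 264005 + (-1075747/3 + 2*I*sqrt(73510)/3) = -283732/3 + 2*I*sqrt(73510)/3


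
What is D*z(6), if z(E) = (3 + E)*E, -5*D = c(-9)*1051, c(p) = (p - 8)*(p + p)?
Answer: -17366724/5 ≈ -3.4733e+6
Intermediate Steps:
c(p) = 2*p*(-8 + p) (c(p) = (-8 + p)*(2*p) = 2*p*(-8 + p))
D = -321606/5 (D = -2*(-9)*(-8 - 9)*1051/5 = -2*(-9)*(-17)*1051/5 = -306*1051/5 = -⅕*321606 = -321606/5 ≈ -64321.)
z(E) = E*(3 + E)
D*z(6) = -1929636*(3 + 6)/5 = -1929636*9/5 = -321606/5*54 = -17366724/5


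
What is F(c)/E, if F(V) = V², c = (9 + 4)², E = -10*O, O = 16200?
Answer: -28561/162000 ≈ -0.17630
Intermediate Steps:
E = -162000 (E = -10*16200 = -162000)
c = 169 (c = 13² = 169)
F(c)/E = 169²/(-162000) = 28561*(-1/162000) = -28561/162000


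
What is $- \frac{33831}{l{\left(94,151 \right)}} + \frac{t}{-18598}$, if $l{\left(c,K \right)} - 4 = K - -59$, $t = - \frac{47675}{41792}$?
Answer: $- \frac{13147526947223}{83165494912} \approx -158.09$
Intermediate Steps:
$t = - \frac{47675}{41792}$ ($t = \left(-47675\right) \frac{1}{41792} = - \frac{47675}{41792} \approx -1.1408$)
$l{\left(c,K \right)} = 63 + K$ ($l{\left(c,K \right)} = 4 + \left(K - -59\right) = 4 + \left(K + 59\right) = 4 + \left(59 + K\right) = 63 + K$)
$- \frac{33831}{l{\left(94,151 \right)}} + \frac{t}{-18598} = - \frac{33831}{63 + 151} - \frac{47675}{41792 \left(-18598\right)} = - \frac{33831}{214} - - \frac{47675}{777247616} = \left(-33831\right) \frac{1}{214} + \frac{47675}{777247616} = - \frac{33831}{214} + \frac{47675}{777247616} = - \frac{13147526947223}{83165494912}$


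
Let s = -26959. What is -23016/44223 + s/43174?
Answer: -728633547/636427934 ≈ -1.1449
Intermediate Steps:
-23016/44223 + s/43174 = -23016/44223 - 26959/43174 = -23016*1/44223 - 26959*1/43174 = -7672/14741 - 26959/43174 = -728633547/636427934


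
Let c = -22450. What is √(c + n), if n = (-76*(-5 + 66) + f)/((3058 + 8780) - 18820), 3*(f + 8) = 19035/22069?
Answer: I*√533001556343182801822/154085758 ≈ 149.83*I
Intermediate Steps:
f = -170207/22069 (f = -8 + (19035/22069)/3 = -8 + (19035*(1/22069))/3 = -8 + (⅓)*(19035/22069) = -8 + 6345/22069 = -170207/22069 ≈ -7.7125)
n = 102482091/154085758 (n = (-76*(-5 + 66) - 170207/22069)/((3058 + 8780) - 18820) = (-76*61 - 170207/22069)/(11838 - 18820) = (-4636 - 170207/22069)/(-6982) = -102482091/22069*(-1/6982) = 102482091/154085758 ≈ 0.66510)
√(c + n) = √(-22450 + 102482091/154085758) = √(-3459122785009/154085758) = I*√533001556343182801822/154085758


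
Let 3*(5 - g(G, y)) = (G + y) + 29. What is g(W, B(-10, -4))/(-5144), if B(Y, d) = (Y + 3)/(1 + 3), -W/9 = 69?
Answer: -2435/61728 ≈ -0.039447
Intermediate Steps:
W = -621 (W = -9*69 = -621)
B(Y, d) = ¾ + Y/4 (B(Y, d) = (3 + Y)/4 = (3 + Y)*(¼) = ¾ + Y/4)
g(G, y) = -14/3 - G/3 - y/3 (g(G, y) = 5 - ((G + y) + 29)/3 = 5 - (29 + G + y)/3 = 5 + (-29/3 - G/3 - y/3) = -14/3 - G/3 - y/3)
g(W, B(-10, -4))/(-5144) = (-14/3 - ⅓*(-621) - (¾ + (¼)*(-10))/3)/(-5144) = (-14/3 + 207 - (¾ - 5/2)/3)*(-1/5144) = (-14/3 + 207 - ⅓*(-7/4))*(-1/5144) = (-14/3 + 207 + 7/12)*(-1/5144) = (2435/12)*(-1/5144) = -2435/61728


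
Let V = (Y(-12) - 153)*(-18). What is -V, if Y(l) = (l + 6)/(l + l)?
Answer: -5499/2 ≈ -2749.5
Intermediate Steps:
Y(l) = (6 + l)/(2*l) (Y(l) = (6 + l)/((2*l)) = (6 + l)*(1/(2*l)) = (6 + l)/(2*l))
V = 5499/2 (V = ((½)*(6 - 12)/(-12) - 153)*(-18) = ((½)*(-1/12)*(-6) - 153)*(-18) = (¼ - 153)*(-18) = -611/4*(-18) = 5499/2 ≈ 2749.5)
-V = -1*5499/2 = -5499/2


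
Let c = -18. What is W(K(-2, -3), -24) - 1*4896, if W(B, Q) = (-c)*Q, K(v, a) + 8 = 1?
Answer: -5328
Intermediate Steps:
K(v, a) = -7 (K(v, a) = -8 + 1 = -7)
W(B, Q) = 18*Q (W(B, Q) = (-1*(-18))*Q = 18*Q)
W(K(-2, -3), -24) - 1*4896 = 18*(-24) - 1*4896 = -432 - 4896 = -5328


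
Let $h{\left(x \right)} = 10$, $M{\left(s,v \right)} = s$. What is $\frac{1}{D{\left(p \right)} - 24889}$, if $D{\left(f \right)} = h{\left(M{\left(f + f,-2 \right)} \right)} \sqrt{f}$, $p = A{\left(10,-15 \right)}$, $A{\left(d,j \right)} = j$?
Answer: $- \frac{24889}{619463821} - \frac{10 i \sqrt{15}}{619463821} \approx -4.0178 \cdot 10^{-5} - 6.2522 \cdot 10^{-8} i$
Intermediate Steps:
$p = -15$
$D{\left(f \right)} = 10 \sqrt{f}$
$\frac{1}{D{\left(p \right)} - 24889} = \frac{1}{10 \sqrt{-15} - 24889} = \frac{1}{10 i \sqrt{15} - 24889} = \frac{1}{-24889 + 10 i \sqrt{15}}$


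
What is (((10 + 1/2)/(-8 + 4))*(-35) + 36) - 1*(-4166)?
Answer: 34351/8 ≈ 4293.9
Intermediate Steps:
(((10 + 1/2)/(-8 + 4))*(-35) + 36) - 1*(-4166) = (((10 + 1/2)/(-4))*(-35) + 36) + 4166 = (((21/2)*(-1/4))*(-35) + 36) + 4166 = (-21/8*(-35) + 36) + 4166 = (735/8 + 36) + 4166 = 1023/8 + 4166 = 34351/8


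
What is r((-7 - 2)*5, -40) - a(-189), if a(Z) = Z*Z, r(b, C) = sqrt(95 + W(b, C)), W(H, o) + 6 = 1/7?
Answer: -35721 + 4*sqrt(273)/7 ≈ -35712.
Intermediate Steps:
W(H, o) = -41/7 (W(H, o) = -6 + 1/7 = -41/7)
r(b, C) = 4*sqrt(273)/7 (r(b, C) = sqrt(95 - 41/7) = sqrt(624/7) = 4*sqrt(273)/7)
a(Z) = Z**2
r((-7 - 2)*5, -40) - a(-189) = 4*sqrt(273)/7 - 1*(-189)**2 = 4*sqrt(273)/7 - 1*35721 = 4*sqrt(273)/7 - 35721 = -35721 + 4*sqrt(273)/7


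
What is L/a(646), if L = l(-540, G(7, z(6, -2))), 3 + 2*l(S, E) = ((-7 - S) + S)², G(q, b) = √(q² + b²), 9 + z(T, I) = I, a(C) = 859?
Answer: 23/859 ≈ 0.026775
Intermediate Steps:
z(T, I) = -9 + I
G(q, b) = √(b² + q²)
l(S, E) = 23 (l(S, E) = -3/2 + ((-7 - S) + S)²/2 = -3/2 + (½)*(-7)² = -3/2 + (½)*49 = -3/2 + 49/2 = 23)
L = 23
L/a(646) = 23/859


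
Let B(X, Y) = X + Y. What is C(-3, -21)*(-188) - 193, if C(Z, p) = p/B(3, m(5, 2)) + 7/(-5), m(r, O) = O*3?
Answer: 7633/15 ≈ 508.87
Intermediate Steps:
m(r, O) = 3*O
C(Z, p) = -7/5 + p/9 (C(Z, p) = p/(3 + 3*2) + 7/(-5) = p/(3 + 6) + 7*(-1/5) = p/9 - 7/5 = -7/5 + p/9)
C(-3, -21)*(-188) - 193 = (-7/5 + (1/9)*(-21))*(-188) - 193 = (-7/5 - 7/3)*(-188) - 193 = -56/15*(-188) - 193 = 10528/15 - 193 = 7633/15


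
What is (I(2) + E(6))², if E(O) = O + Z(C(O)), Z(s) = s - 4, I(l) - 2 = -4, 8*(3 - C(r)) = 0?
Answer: 9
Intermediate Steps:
C(r) = 3 (C(r) = 3 - ⅛*0 = 3 + 0 = 3)
I(l) = -2 (I(l) = 2 - 4 = -2)
Z(s) = -4 + s
E(O) = -1 + O (E(O) = O + (-4 + 3) = O - 1 = -1 + O)
(I(2) + E(6))² = (-2 + (-1 + 6))² = (-2 + 5)² = 3² = 9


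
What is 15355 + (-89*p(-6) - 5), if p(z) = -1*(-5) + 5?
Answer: 14460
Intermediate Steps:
p(z) = 10 (p(z) = 5 + 5 = 10)
15355 + (-89*p(-6) - 5) = 15355 + (-89*10 - 5) = 15355 + (-890 - 5) = 15355 - 895 = 14460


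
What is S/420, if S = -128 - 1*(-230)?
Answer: 17/70 ≈ 0.24286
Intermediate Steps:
S = 102 (S = -128 + 230 = 102)
S/420 = 102/420 = 102*(1/420) = 17/70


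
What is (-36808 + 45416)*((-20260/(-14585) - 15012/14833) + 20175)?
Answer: 7514314080560096/43267861 ≈ 1.7367e+8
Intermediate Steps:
(-36808 + 45416)*((-20260/(-14585) - 15012/14833) + 20175) = 8608*((-20260*(-1/14585) - 15012*1/14833) + 20175) = 8608*((4052/2917 - 15012/14833) + 20175) = 8608*(16313312/43267861 + 20175) = 8608*(872945408987/43267861) = 7514314080560096/43267861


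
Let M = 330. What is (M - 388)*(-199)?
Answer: 11542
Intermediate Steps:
(M - 388)*(-199) = (330 - 388)*(-199) = -58*(-199) = 11542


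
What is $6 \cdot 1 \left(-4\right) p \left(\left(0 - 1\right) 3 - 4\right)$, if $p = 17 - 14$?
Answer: $504$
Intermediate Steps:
$p = 3$ ($p = 17 - 14 = 3$)
$6 \cdot 1 \left(-4\right) p \left(\left(0 - 1\right) 3 - 4\right) = 6 \cdot 1 \left(-4\right) 3 \left(\left(0 - 1\right) 3 - 4\right) = 6 \left(-4\right) 3 \left(\left(-1\right) 3 - 4\right) = \left(-24\right) 3 \left(-3 - 4\right) = \left(-72\right) \left(-7\right) = 504$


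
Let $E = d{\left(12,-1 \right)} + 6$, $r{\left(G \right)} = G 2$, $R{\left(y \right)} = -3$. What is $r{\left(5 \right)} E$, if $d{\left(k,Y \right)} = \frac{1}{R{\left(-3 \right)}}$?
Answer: $\frac{170}{3} \approx 56.667$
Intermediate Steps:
$r{\left(G \right)} = 2 G$
$d{\left(k,Y \right)} = - \frac{1}{3}$ ($d{\left(k,Y \right)} = \frac{1}{-3} = - \frac{1}{3}$)
$E = \frac{17}{3}$ ($E = - \frac{1}{3} + 6 = \frac{17}{3} \approx 5.6667$)
$r{\left(5 \right)} E = 2 \cdot 5 \cdot \frac{17}{3} = 10 \cdot \frac{17}{3} = \frac{170}{3}$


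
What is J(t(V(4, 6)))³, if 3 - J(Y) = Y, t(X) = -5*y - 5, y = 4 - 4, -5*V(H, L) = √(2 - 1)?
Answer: 512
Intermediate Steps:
V(H, L) = -⅕ (V(H, L) = -√(2 - 1)/5 = -√1/5 = -⅕*1 = -⅕)
y = 0
t(X) = -5 (t(X) = -5*0 - 5 = 0 - 5 = -5)
J(Y) = 3 - Y
J(t(V(4, 6)))³ = (3 - 1*(-5))³ = (3 + 5)³ = 8³ = 512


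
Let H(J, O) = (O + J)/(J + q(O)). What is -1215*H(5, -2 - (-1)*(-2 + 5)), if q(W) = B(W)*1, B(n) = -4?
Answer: -7290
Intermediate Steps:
q(W) = -4 (q(W) = -4*1 = -4)
H(J, O) = (J + O)/(-4 + J) (H(J, O) = (O + J)/(J - 4) = (J + O)/(-4 + J))
-1215*H(5, -2 - (-1)*(-2 + 5)) = -1215*(5 + (-2 - (-1)*(-2 + 5)))/(-4 + 5) = -1215*(5 + (-2 - (-1)*3))/1 = -1215*(5 + (-2 - 1*(-3))) = -1215*(5 + (-2 + 3)) = -1215*(5 + 1) = -1215*6 = -7290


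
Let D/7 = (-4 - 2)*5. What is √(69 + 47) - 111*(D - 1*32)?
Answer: 26862 + 2*√29 ≈ 26873.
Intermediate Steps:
D = -210 (D = 7*((-4 - 2)*5) = 7*(-6*5) = 7*(-30) = -210)
√(69 + 47) - 111*(D - 1*32) = √(69 + 47) - 111*(-210 - 1*32) = √116 - 111*(-210 - 32) = 2*√29 - 111*(-242) = 2*√29 + 26862 = 26862 + 2*√29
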